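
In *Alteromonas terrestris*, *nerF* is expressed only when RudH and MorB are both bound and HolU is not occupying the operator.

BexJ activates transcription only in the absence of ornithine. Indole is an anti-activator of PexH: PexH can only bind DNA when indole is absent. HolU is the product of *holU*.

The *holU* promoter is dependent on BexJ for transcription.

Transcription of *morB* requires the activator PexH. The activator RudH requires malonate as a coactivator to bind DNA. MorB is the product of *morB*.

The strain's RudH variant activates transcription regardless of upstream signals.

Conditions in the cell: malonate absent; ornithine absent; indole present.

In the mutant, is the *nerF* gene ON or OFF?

OFF

RudH is constitutively active in this strain.
Indole is present, so PexH is inactive.
Required activator PexH is absent, so *morB* is not transcribed.
So MorB is not produced.
Ornithine is absent, so BexJ is active.
No repressor is bound and BexJ is active, so *holU* is transcribed.
So HolU is produced and active.
With repressor HolU bound, *nerF* is not transcribed.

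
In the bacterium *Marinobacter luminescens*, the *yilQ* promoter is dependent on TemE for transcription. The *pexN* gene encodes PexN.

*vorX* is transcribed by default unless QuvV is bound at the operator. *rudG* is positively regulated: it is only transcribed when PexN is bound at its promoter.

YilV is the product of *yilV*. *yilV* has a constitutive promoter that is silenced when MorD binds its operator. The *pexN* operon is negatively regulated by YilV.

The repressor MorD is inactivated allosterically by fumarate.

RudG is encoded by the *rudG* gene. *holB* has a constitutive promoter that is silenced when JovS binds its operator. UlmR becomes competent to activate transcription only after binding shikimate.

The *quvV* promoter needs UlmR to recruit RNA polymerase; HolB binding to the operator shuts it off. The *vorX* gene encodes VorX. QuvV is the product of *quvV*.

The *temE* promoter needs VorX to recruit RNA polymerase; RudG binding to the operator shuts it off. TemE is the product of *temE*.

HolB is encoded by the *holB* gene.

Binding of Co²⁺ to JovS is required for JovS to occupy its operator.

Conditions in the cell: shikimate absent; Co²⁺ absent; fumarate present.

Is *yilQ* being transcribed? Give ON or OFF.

ON

Co²⁺ is absent, so JovS is inactive.
With no repressor bound, *holB* is transcribed.
So HolB is produced and active.
Shikimate is absent, so UlmR is inactive.
With repressor HolB bound, *quvV* is not transcribed.
So QuvV is not produced.
With no repressor bound, *vorX* is transcribed.
So VorX is produced and active.
Fumarate is present, so MorD is inactive.
With no repressor bound, *yilV* is transcribed.
So YilV is produced and active.
With repressor YilV bound, *pexN* is not transcribed.
So PexN is not produced.
Required activator PexN is absent, so *rudG* is not transcribed.
So RudG is not produced.
No repressor is bound and VorX is active, so *temE* is transcribed.
So TemE is produced and active.
No repressor is bound and TemE is active, so *yilQ* is transcribed.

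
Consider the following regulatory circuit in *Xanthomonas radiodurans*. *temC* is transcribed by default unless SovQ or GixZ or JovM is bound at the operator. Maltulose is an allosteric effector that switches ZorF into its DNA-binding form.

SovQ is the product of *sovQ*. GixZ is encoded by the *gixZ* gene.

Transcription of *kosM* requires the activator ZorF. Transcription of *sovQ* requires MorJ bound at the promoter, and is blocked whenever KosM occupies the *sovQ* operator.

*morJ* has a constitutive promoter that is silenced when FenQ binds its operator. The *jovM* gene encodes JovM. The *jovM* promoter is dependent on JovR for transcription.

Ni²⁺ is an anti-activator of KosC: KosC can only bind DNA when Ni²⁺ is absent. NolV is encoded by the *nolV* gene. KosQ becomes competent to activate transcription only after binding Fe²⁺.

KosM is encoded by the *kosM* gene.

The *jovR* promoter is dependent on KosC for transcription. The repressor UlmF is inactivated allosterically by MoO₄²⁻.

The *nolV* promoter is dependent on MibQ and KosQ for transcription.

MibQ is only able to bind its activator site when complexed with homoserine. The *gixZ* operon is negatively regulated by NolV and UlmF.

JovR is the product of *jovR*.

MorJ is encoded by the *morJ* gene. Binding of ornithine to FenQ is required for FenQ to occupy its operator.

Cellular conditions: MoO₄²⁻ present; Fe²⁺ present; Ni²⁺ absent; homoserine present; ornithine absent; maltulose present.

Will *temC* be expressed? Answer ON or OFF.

Maltulose is present, so ZorF is active.
No repressor is bound and ZorF is active, so *kosM* is transcribed.
So KosM is produced and active.
Ornithine is absent, so FenQ is inactive.
With no repressor bound, *morJ* is transcribed.
So MorJ is produced and active.
With repressor KosM bound, *sovQ* is not transcribed.
So SovQ is not produced.
Homoserine is present, so MibQ is active.
Fe²⁺ is present, so KosQ is active.
No repressor is bound and MibQ and KosQ are active, so *nolV* is transcribed.
So NolV is produced and active.
MoO₄²⁻ is present, so UlmF is inactive.
With repressor NolV bound, *gixZ* is not transcribed.
So GixZ is not produced.
Ni²⁺ is absent, so KosC is active.
No repressor is bound and KosC is active, so *jovR* is transcribed.
So JovR is produced and active.
No repressor is bound and JovR is active, so *jovM* is transcribed.
So JovM is produced and active.
With repressor JovM bound, *temC* is not transcribed.

OFF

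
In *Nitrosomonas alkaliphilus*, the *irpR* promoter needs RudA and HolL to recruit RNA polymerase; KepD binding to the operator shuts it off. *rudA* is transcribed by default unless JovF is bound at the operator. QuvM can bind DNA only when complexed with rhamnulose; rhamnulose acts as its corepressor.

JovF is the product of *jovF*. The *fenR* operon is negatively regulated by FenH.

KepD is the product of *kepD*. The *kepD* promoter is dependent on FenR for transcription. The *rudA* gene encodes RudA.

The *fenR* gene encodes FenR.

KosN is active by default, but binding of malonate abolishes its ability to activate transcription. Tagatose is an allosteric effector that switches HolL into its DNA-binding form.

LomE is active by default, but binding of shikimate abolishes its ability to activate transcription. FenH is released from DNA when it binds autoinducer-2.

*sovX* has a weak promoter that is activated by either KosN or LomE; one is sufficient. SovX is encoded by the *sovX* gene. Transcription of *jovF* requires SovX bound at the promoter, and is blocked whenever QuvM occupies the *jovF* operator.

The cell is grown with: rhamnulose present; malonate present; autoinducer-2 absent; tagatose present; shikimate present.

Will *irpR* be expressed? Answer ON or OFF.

ON

Malonate is present, so KosN is inactive.
Shikimate is present, so LomE is inactive.
No activator is available at the *sovX* promoter, so *sovX* is not transcribed.
So SovX is not produced.
Rhamnulose is present, so QuvM is active.
With repressor QuvM bound, *jovF* is not transcribed.
So JovF is not produced.
With no repressor bound, *rudA* is transcribed.
So RudA is produced and active.
Autoinducer-2 is absent, so FenH is active.
With repressor FenH bound, *fenR* is not transcribed.
So FenR is not produced.
Required activator FenR is absent, so *kepD* is not transcribed.
So KepD is not produced.
Tagatose is present, so HolL is active.
No repressor is bound and RudA and HolL are active, so *irpR* is transcribed.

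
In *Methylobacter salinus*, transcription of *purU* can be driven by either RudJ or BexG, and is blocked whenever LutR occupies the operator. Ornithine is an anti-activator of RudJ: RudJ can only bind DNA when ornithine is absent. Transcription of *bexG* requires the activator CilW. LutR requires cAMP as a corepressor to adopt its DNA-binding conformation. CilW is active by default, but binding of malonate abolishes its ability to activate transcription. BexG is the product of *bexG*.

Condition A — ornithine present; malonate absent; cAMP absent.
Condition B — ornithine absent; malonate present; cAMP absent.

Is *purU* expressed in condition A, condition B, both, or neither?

both

Condition A:
Ornithine is present, so RudJ is inactive.
Malonate is absent, so CilW is active.
No repressor is bound and CilW is active, so *bexG* is transcribed.
So BexG is produced and active.
cAMP is absent, so LutR is inactive.
Activator BexG is present, so *purU* is transcribed.
→ *purU* is ON in A.
Condition B:
Ornithine is absent, so RudJ is active.
Malonate is present, so CilW is inactive.
Required activator CilW is absent, so *bexG* is not transcribed.
So BexG is not produced.
cAMP is absent, so LutR is inactive.
Activator RudJ is present, so *purU* is transcribed.
→ *purU* is ON in B.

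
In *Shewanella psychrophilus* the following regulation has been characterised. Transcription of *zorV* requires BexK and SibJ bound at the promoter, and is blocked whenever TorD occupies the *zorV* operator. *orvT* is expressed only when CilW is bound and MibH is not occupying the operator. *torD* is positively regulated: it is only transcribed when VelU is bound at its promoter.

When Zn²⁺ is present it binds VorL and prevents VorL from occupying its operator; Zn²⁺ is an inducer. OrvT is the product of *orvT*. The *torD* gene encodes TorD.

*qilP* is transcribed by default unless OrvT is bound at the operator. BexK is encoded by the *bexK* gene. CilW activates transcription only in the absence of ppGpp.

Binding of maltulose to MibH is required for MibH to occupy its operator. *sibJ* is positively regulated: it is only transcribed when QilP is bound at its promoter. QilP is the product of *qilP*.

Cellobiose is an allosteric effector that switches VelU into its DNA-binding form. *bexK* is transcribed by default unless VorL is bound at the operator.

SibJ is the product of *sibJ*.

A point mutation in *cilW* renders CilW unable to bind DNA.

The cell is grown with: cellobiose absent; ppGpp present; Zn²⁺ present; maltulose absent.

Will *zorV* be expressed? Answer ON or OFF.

ON

Zn²⁺ is present, so VorL is inactive.
With no repressor bound, *bexK* is transcribed.
So BexK is produced and active.
Maltulose is absent, so MibH is inactive.
CilW is non-functional in this strain, so it has no effect.
Required activator CilW is absent, so *orvT* is not transcribed.
So OrvT is not produced.
With no repressor bound, *qilP* is transcribed.
So QilP is produced and active.
No repressor is bound and QilP is active, so *sibJ* is transcribed.
So SibJ is produced and active.
Cellobiose is absent, so VelU is inactive.
Required activator VelU is absent, so *torD* is not transcribed.
So TorD is not produced.
No repressor is bound and BexK and SibJ are active, so *zorV* is transcribed.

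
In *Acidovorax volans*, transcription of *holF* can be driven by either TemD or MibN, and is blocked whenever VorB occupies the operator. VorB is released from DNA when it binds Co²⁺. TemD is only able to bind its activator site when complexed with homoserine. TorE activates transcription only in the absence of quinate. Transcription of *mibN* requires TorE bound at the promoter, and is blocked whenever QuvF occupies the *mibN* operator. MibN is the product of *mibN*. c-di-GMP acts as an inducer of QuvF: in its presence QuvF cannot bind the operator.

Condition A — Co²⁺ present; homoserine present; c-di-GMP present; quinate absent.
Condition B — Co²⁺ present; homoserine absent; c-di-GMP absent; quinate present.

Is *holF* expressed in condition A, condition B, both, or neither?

Condition A:
Co²⁺ is present, so VorB is inactive.
Homoserine is present, so TemD is active.
c-di-GMP is present, so QuvF is inactive.
Quinate is absent, so TorE is active.
No repressor is bound and TorE is active, so *mibN* is transcribed.
So MibN is produced and active.
Activator TemD is present, so *holF* is transcribed.
→ *holF* is ON in A.
Condition B:
Co²⁺ is present, so VorB is inactive.
Homoserine is absent, so TemD is inactive.
c-di-GMP is absent, so QuvF is active.
Quinate is present, so TorE is inactive.
With repressor QuvF bound, *mibN* is not transcribed.
So MibN is not produced.
No activator is available at the *holF* promoter, so *holF* is not transcribed.
→ *holF* is OFF in B.

A only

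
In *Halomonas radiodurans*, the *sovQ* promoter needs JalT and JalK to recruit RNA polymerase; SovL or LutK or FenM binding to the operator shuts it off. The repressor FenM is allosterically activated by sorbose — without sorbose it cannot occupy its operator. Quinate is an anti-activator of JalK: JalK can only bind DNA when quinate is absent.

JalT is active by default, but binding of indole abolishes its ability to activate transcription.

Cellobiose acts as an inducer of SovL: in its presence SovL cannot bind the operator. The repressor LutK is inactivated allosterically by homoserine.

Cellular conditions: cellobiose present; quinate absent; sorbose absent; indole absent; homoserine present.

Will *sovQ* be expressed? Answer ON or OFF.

Indole is absent, so JalT is active.
Quinate is absent, so JalK is active.
Cellobiose is present, so SovL is inactive.
Homoserine is present, so LutK is inactive.
Sorbose is absent, so FenM is inactive.
No repressor is bound and JalT and JalK are active, so *sovQ* is transcribed.

ON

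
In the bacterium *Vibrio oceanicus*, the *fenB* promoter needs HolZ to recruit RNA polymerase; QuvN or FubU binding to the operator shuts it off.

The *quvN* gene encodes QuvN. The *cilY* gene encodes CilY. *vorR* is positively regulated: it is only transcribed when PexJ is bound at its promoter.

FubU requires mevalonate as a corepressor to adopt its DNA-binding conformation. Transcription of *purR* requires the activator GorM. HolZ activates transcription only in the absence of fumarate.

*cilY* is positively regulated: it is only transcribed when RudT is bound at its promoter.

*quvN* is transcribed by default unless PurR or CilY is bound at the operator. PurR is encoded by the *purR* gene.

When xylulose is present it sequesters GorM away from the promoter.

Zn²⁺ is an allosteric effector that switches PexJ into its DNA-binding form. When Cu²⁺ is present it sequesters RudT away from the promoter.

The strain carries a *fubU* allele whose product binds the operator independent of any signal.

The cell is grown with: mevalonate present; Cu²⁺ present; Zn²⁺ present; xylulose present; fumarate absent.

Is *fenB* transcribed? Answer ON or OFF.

Xylulose is present, so GorM is inactive.
Required activator GorM is absent, so *purR* is not transcribed.
So PurR is not produced.
Cu²⁺ is present, so RudT is inactive.
Required activator RudT is absent, so *cilY* is not transcribed.
So CilY is not produced.
With no repressor bound, *quvN* is transcribed.
So QuvN is produced and active.
FubU is constitutively active in this strain.
Fumarate is absent, so HolZ is active.
With repressor QuvN bound, *fenB* is not transcribed.

OFF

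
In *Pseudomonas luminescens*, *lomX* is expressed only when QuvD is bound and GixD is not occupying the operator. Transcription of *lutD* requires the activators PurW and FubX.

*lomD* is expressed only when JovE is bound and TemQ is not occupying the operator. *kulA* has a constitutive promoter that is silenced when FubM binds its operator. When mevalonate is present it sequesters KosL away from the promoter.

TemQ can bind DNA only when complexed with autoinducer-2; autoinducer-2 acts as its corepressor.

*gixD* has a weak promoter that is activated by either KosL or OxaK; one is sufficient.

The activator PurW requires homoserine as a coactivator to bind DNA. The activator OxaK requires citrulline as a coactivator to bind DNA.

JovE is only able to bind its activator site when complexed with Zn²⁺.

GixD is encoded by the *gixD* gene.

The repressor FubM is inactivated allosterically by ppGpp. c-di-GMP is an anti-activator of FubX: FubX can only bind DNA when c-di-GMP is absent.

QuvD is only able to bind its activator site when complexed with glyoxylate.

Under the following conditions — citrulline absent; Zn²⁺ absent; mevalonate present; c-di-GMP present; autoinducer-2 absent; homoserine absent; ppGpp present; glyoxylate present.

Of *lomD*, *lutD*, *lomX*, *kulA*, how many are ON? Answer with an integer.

Zn²⁺ is absent, so JovE is inactive.
Autoinducer-2 is absent, so TemQ is inactive.
Required activator JovE is absent, so *lomD* is not transcribed.
→ *lomD* is OFF.
Homoserine is absent, so PurW is inactive.
c-di-GMP is present, so FubX is inactive.
Required activator PurW is absent, so *lutD* is not transcribed.
→ *lutD* is OFF.
Glyoxylate is present, so QuvD is active.
Mevalonate is present, so KosL is inactive.
Citrulline is absent, so OxaK is inactive.
No activator is available at the *gixD* promoter, so *gixD* is not transcribed.
So GixD is not produced.
No repressor is bound and QuvD is active, so *lomX* is transcribed.
→ *lomX* is ON.
ppGpp is present, so FubM is inactive.
With no repressor bound, *kulA* is transcribed.
→ *kulA* is ON.
2 of the 4 genes are transcribed.

2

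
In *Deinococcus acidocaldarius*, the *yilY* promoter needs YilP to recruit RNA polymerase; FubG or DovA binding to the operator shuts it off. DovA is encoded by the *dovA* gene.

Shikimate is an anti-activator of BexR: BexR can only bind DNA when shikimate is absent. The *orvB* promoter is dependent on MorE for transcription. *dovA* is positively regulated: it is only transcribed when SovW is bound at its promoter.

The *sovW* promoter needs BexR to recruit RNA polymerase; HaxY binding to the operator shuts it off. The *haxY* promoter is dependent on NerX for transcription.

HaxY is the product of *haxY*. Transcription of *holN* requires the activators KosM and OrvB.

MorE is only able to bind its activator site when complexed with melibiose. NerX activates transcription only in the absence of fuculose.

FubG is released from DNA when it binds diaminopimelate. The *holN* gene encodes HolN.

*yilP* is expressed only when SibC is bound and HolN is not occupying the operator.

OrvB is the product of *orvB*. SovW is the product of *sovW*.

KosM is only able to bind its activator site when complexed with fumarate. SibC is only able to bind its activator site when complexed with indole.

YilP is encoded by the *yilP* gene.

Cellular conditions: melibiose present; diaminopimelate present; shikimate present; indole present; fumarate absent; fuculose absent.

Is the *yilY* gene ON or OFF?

Diaminopimelate is present, so FubG is inactive.
Indole is present, so SibC is active.
Fumarate is absent, so KosM is inactive.
Melibiose is present, so MorE is active.
No repressor is bound and MorE is active, so *orvB* is transcribed.
So OrvB is produced and active.
Required activator KosM is absent, so *holN* is not transcribed.
So HolN is not produced.
No repressor is bound and SibC is active, so *yilP* is transcribed.
So YilP is produced and active.
Fuculose is absent, so NerX is active.
No repressor is bound and NerX is active, so *haxY* is transcribed.
So HaxY is produced and active.
Shikimate is present, so BexR is inactive.
With repressor HaxY bound, *sovW* is not transcribed.
So SovW is not produced.
Required activator SovW is absent, so *dovA* is not transcribed.
So DovA is not produced.
No repressor is bound and YilP is active, so *yilY* is transcribed.

ON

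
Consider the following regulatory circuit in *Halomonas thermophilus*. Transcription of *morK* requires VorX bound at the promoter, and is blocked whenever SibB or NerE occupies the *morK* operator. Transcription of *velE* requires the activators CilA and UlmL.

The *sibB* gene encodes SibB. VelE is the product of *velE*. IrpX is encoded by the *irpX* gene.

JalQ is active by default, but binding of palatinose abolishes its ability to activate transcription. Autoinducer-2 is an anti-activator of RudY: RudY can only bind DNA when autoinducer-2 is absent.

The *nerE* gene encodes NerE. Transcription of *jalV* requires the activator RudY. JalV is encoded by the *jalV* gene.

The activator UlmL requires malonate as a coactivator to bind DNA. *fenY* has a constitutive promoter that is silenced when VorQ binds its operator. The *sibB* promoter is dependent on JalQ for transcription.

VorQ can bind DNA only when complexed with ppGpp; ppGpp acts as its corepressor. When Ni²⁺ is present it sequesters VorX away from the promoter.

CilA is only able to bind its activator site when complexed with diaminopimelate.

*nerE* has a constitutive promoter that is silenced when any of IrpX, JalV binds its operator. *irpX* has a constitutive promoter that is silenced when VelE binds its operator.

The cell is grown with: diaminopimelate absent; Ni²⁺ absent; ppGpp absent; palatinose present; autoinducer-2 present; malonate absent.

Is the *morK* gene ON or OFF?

Ni²⁺ is absent, so VorX is active.
Palatinose is present, so JalQ is inactive.
Required activator JalQ is absent, so *sibB* is not transcribed.
So SibB is not produced.
Diaminopimelate is absent, so CilA is inactive.
Malonate is absent, so UlmL is inactive.
Required activator CilA is absent, so *velE* is not transcribed.
So VelE is not produced.
With no repressor bound, *irpX* is transcribed.
So IrpX is produced and active.
Autoinducer-2 is present, so RudY is inactive.
Required activator RudY is absent, so *jalV* is not transcribed.
So JalV is not produced.
With repressor IrpX bound, *nerE* is not transcribed.
So NerE is not produced.
No repressor is bound and VorX is active, so *morK* is transcribed.

ON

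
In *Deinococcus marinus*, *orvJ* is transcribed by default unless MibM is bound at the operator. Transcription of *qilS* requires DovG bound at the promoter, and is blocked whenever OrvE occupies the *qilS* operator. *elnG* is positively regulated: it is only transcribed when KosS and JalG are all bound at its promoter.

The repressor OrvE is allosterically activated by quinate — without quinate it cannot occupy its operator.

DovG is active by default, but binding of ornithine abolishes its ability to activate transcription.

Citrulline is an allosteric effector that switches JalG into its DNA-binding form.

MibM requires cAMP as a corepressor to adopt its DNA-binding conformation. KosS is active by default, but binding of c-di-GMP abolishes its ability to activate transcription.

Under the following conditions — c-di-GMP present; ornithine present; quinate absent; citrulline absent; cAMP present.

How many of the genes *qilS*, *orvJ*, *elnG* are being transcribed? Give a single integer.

Quinate is absent, so OrvE is inactive.
Ornithine is present, so DovG is inactive.
Required activator DovG is absent, so *qilS* is not transcribed.
→ *qilS* is OFF.
cAMP is present, so MibM is active.
With repressor MibM bound, *orvJ* is not transcribed.
→ *orvJ* is OFF.
c-di-GMP is present, so KosS is inactive.
Citrulline is absent, so JalG is inactive.
Required activator KosS is absent, so *elnG* is not transcribed.
→ *elnG* is OFF.
0 of the 3 genes are transcribed.

0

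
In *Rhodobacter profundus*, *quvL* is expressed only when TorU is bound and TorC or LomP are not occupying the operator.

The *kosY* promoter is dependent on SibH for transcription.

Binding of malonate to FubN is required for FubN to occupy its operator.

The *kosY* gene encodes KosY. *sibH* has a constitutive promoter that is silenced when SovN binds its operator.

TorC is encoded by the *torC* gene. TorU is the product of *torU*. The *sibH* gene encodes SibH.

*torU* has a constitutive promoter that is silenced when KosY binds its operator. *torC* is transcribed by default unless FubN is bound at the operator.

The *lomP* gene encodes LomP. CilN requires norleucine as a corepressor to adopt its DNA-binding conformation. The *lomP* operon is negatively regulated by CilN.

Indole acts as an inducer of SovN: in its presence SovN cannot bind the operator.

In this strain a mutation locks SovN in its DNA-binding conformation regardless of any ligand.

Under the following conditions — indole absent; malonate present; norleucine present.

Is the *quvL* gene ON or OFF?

Malonate is present, so FubN is active.
With repressor FubN bound, *torC* is not transcribed.
So TorC is not produced.
Norleucine is present, so CilN is active.
With repressor CilN bound, *lomP* is not transcribed.
So LomP is not produced.
SovN is constitutively active in this strain.
With repressor SovN bound, *sibH* is not transcribed.
So SibH is not produced.
Required activator SibH is absent, so *kosY* is not transcribed.
So KosY is not produced.
With no repressor bound, *torU* is transcribed.
So TorU is produced and active.
No repressor is bound and TorU is active, so *quvL* is transcribed.

ON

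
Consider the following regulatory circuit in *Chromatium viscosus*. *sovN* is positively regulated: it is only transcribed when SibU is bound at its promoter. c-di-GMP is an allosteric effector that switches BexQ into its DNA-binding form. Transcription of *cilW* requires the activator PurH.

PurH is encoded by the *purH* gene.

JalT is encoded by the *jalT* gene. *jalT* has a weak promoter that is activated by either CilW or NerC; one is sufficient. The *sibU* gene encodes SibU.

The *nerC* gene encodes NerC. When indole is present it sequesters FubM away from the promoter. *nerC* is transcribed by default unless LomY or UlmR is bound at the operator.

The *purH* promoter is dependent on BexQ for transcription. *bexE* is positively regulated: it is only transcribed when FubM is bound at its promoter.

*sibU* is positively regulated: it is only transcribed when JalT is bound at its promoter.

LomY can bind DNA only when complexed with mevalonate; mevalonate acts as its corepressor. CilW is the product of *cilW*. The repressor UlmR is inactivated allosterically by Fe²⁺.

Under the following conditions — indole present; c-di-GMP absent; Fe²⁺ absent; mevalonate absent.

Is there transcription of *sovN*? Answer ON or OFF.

OFF

c-di-GMP is absent, so BexQ is inactive.
Required activator BexQ is absent, so *purH* is not transcribed.
So PurH is not produced.
Required activator PurH is absent, so *cilW* is not transcribed.
So CilW is not produced.
Mevalonate is absent, so LomY is inactive.
Fe²⁺ is absent, so UlmR is active.
With repressor UlmR bound, *nerC* is not transcribed.
So NerC is not produced.
No activator is available at the *jalT* promoter, so *jalT* is not transcribed.
So JalT is not produced.
Required activator JalT is absent, so *sibU* is not transcribed.
So SibU is not produced.
Required activator SibU is absent, so *sovN* is not transcribed.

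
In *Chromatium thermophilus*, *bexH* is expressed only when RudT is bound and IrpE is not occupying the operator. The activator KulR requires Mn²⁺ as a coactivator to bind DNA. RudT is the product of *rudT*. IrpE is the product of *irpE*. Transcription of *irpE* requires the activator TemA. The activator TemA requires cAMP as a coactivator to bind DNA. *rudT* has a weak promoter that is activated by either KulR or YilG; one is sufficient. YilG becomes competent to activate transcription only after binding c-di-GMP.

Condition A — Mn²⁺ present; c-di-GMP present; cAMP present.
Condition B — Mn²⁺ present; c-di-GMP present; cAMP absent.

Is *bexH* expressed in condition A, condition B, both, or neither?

Condition A:
Mn²⁺ is present, so KulR is active.
c-di-GMP is present, so YilG is active.
Activator KulR is present, so *rudT* is transcribed.
So RudT is produced and active.
cAMP is present, so TemA is active.
No repressor is bound and TemA is active, so *irpE* is transcribed.
So IrpE is produced and active.
With repressor IrpE bound, *bexH* is not transcribed.
→ *bexH* is OFF in A.
Condition B:
Mn²⁺ is present, so KulR is active.
c-di-GMP is present, so YilG is active.
Activator KulR is present, so *rudT* is transcribed.
So RudT is produced and active.
cAMP is absent, so TemA is inactive.
Required activator TemA is absent, so *irpE* is not transcribed.
So IrpE is not produced.
No repressor is bound and RudT is active, so *bexH* is transcribed.
→ *bexH* is ON in B.

B only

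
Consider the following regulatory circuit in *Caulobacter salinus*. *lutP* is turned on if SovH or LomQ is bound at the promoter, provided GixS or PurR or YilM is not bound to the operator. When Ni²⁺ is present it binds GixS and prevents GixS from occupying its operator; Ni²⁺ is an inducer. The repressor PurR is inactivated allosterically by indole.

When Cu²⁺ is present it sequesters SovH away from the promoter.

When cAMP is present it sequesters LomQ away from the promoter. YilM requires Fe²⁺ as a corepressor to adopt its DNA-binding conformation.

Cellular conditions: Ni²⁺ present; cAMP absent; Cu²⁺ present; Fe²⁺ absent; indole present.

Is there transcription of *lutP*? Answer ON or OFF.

ON

Cu²⁺ is present, so SovH is inactive.
Ni²⁺ is present, so GixS is inactive.
Indole is present, so PurR is inactive.
cAMP is absent, so LomQ is active.
Fe²⁺ is absent, so YilM is inactive.
Activator LomQ is present, so *lutP* is transcribed.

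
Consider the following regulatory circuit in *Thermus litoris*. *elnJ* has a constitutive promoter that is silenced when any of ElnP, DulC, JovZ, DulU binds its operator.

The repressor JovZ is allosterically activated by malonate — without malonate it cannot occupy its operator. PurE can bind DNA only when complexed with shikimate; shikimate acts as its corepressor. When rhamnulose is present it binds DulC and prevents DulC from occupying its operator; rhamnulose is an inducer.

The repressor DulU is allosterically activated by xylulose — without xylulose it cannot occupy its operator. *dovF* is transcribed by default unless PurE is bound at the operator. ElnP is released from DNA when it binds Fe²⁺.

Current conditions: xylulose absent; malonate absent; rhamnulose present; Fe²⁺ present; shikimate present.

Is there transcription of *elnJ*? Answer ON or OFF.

Fe²⁺ is present, so ElnP is inactive.
Rhamnulose is present, so DulC is inactive.
Malonate is absent, so JovZ is inactive.
Xylulose is absent, so DulU is inactive.
With no repressor bound, *elnJ* is transcribed.

ON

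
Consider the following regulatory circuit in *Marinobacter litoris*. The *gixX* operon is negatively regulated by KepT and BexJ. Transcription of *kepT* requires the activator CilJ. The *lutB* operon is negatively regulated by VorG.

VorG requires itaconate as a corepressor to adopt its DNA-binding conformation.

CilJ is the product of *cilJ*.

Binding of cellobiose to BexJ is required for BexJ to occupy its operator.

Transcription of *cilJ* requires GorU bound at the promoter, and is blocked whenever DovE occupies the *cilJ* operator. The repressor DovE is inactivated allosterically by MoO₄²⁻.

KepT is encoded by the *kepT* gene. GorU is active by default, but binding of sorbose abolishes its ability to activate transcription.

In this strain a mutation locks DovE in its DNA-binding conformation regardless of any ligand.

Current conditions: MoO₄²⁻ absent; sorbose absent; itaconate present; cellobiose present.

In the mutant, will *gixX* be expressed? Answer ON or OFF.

Sorbose is absent, so GorU is active.
DovE is constitutively active in this strain.
With repressor DovE bound, *cilJ* is not transcribed.
So CilJ is not produced.
Required activator CilJ is absent, so *kepT* is not transcribed.
So KepT is not produced.
Cellobiose is present, so BexJ is active.
With repressor BexJ bound, *gixX* is not transcribed.

OFF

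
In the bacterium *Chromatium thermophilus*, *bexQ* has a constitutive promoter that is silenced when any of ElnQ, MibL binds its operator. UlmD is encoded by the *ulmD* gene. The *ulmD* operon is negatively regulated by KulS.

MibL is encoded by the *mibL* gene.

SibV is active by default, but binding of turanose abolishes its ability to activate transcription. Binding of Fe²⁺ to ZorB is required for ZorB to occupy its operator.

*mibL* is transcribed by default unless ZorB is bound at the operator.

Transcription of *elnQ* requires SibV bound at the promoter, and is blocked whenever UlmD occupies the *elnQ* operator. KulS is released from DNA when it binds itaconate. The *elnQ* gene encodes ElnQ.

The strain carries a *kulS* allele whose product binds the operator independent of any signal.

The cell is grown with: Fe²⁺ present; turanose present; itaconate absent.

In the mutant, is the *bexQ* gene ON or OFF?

ON

KulS is constitutively active in this strain.
With repressor KulS bound, *ulmD* is not transcribed.
So UlmD is not produced.
Turanose is present, so SibV is inactive.
Required activator SibV is absent, so *elnQ* is not transcribed.
So ElnQ is not produced.
Fe²⁺ is present, so ZorB is active.
With repressor ZorB bound, *mibL* is not transcribed.
So MibL is not produced.
With no repressor bound, *bexQ* is transcribed.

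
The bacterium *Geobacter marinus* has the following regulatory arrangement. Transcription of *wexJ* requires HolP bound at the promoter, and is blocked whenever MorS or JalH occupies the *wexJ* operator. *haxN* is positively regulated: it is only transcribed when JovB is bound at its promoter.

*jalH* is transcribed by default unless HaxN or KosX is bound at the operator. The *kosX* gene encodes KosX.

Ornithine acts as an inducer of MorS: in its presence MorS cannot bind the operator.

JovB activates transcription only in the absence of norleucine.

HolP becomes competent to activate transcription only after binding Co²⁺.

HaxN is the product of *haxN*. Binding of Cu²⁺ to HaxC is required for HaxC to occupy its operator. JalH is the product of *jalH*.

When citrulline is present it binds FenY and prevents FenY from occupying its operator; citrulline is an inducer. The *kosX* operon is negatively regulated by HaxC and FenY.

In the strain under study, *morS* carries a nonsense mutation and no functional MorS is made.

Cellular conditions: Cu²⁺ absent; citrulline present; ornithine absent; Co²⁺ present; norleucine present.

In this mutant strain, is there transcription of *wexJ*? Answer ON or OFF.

MorS is non-functional in this strain, so it has no effect.
Co²⁺ is present, so HolP is active.
Norleucine is present, so JovB is inactive.
Required activator JovB is absent, so *haxN* is not transcribed.
So HaxN is not produced.
Cu²⁺ is absent, so HaxC is inactive.
Citrulline is present, so FenY is inactive.
With no repressor bound, *kosX* is transcribed.
So KosX is produced and active.
With repressor KosX bound, *jalH* is not transcribed.
So JalH is not produced.
No repressor is bound and HolP is active, so *wexJ* is transcribed.

ON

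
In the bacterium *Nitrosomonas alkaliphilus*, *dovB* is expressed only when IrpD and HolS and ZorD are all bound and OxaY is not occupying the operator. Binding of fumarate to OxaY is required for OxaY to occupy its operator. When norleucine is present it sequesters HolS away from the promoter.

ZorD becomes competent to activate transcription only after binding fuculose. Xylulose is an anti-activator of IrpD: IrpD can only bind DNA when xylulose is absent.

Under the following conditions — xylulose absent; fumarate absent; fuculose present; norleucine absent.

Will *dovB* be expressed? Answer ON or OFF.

Xylulose is absent, so IrpD is active.
Norleucine is absent, so HolS is active.
Fuculose is present, so ZorD is active.
Fumarate is absent, so OxaY is inactive.
No repressor is bound and IrpD and HolS and ZorD are active, so *dovB* is transcribed.

ON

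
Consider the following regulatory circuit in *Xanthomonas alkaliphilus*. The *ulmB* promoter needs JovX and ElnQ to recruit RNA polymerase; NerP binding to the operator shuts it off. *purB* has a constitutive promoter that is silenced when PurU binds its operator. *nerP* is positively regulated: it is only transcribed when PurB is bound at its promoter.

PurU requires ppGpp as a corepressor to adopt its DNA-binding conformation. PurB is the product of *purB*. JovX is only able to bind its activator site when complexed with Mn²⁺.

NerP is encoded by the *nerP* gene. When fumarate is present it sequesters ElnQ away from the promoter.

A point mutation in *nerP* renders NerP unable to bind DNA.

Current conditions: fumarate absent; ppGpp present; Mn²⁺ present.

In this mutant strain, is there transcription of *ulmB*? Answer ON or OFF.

ON

Mn²⁺ is present, so JovX is active.
NerP is non-functional in this strain, so it has no effect.
Fumarate is absent, so ElnQ is active.
No repressor is bound and JovX and ElnQ are active, so *ulmB* is transcribed.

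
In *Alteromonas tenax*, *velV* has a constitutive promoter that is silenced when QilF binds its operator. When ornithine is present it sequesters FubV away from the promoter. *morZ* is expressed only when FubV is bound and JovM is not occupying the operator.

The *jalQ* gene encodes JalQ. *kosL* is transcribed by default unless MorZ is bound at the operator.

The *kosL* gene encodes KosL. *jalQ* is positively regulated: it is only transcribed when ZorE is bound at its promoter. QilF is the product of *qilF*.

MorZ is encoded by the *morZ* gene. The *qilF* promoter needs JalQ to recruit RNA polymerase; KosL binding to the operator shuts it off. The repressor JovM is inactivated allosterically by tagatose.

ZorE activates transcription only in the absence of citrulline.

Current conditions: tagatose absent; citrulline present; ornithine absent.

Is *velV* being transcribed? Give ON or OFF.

Ornithine is absent, so FubV is active.
Tagatose is absent, so JovM is active.
With repressor JovM bound, *morZ* is not transcribed.
So MorZ is not produced.
With no repressor bound, *kosL* is transcribed.
So KosL is produced and active.
Citrulline is present, so ZorE is inactive.
Required activator ZorE is absent, so *jalQ* is not transcribed.
So JalQ is not produced.
With repressor KosL bound, *qilF* is not transcribed.
So QilF is not produced.
With no repressor bound, *velV* is transcribed.

ON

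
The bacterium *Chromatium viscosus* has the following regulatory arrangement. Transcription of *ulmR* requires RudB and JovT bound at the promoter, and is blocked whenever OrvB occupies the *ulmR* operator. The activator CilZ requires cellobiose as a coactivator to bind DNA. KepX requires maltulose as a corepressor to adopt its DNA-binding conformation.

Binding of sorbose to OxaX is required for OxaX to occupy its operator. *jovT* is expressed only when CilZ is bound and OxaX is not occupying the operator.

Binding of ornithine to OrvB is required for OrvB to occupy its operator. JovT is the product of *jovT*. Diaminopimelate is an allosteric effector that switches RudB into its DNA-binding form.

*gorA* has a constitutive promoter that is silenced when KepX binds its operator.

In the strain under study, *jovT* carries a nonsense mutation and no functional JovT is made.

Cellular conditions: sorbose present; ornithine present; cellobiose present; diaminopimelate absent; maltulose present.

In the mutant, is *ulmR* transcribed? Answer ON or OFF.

OFF

Diaminopimelate is absent, so RudB is inactive.
JovT is non-functional in this strain, so it has no effect.
Ornithine is present, so OrvB is active.
With repressor OrvB bound, *ulmR* is not transcribed.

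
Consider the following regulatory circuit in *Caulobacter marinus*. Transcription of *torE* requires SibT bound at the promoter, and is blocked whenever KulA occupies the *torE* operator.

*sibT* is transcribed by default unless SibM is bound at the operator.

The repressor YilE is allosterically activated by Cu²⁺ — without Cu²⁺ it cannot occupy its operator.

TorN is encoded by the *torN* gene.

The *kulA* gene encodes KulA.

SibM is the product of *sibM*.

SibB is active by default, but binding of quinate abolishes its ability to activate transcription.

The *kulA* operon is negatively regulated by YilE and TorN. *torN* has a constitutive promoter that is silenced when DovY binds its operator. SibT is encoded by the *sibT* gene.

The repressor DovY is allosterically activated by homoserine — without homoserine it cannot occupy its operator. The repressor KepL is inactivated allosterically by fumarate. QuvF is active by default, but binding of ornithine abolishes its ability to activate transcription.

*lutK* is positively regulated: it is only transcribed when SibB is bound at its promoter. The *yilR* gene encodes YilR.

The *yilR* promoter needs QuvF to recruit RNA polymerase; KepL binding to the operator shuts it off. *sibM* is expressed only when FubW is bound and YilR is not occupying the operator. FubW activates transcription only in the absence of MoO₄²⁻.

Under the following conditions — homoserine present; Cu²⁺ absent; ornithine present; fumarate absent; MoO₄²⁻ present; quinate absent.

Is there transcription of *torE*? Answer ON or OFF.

OFF

Fumarate is absent, so KepL is active.
Ornithine is present, so QuvF is inactive.
With repressor KepL bound, *yilR* is not transcribed.
So YilR is not produced.
MoO₄²⁻ is present, so FubW is inactive.
Required activator FubW is absent, so *sibM* is not transcribed.
So SibM is not produced.
With no repressor bound, *sibT* is transcribed.
So SibT is produced and active.
Cu²⁺ is absent, so YilE is inactive.
Homoserine is present, so DovY is active.
With repressor DovY bound, *torN* is not transcribed.
So TorN is not produced.
With no repressor bound, *kulA* is transcribed.
So KulA is produced and active.
With repressor KulA bound, *torE* is not transcribed.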